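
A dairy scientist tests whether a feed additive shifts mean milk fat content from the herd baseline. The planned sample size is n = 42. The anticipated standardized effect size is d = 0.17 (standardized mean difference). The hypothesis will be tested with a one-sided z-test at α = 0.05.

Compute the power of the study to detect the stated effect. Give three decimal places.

Power ≈ 0.294

Noncentrality parameter: δ = d·√n = 0.17 × √42 = 1.1017
One-sided α = 0.05 → critical value z_{0.05} = 1.645.
Power = P(Z > 1.645 − δ) = Φ(-0.543) = 0.2935.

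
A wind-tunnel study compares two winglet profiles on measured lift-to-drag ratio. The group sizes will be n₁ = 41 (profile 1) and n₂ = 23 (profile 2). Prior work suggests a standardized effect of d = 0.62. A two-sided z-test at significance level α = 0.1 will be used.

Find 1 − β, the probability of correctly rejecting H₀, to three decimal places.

Power ≈ 0.769

Noncentrality parameter: δ = d / √(1/n₁ + 1/n₂) = 0.62 / √(1/41 + 1/23) = 2.3799
Critical value for a two-sided test at α = 0.1: z_{α/2} = 1.645.
Power = Φ(δ − 1.645) + Φ(−δ − 1.645) = Φ(0.735) + Φ(-4.025) = 0.7688 + 0.0000 = 0.7689.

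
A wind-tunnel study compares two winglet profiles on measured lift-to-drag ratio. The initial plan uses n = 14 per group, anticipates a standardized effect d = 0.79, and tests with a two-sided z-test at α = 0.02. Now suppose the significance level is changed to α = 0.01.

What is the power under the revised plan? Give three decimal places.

δ = d·√(n/2) = 0.79 × √(14/2) = 2.0901 (unchanged). New critical value: z_{0.005} = 2.576.
Revised power = Φ(δ − 2.576) + Φ(−δ − 2.576) = Φ(-0.486) + Φ(-4.666) = 0.3136 + 0.0000 = 0.3136.

Power ≈ 0.314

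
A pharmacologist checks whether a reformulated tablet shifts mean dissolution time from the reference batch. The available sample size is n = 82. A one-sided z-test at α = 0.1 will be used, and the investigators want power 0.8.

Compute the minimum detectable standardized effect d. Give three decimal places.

Need Φ(δ − 1.282) = 0.8, so δ = 1.282 + 0.842 = 2.123.
δ = d·√n ⇒ d = δ/√n = 2.123/√82 = 0.2345.

d ≈ 0.234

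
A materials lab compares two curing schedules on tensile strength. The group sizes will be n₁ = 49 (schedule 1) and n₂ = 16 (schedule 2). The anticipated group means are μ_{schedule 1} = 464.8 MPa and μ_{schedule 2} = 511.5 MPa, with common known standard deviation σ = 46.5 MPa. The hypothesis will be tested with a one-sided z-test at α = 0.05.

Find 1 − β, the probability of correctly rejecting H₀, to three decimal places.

Standardized effect: d = |μ_{schedule 1} − μ_{schedule 2}| / σ = |464.8 − 511.5| / 46.5 = 1.0043
Noncentrality parameter: δ = d / √(1/n₁ + 1/n₂) = 1.0043 / √(1/49 + 1/16) = 3.4879
One-sided α = 0.05 → critical value z_{0.05} = 1.645.
Power = P(Z > 1.645 − δ) = Φ(1.843) = 0.9673.

Power ≈ 0.967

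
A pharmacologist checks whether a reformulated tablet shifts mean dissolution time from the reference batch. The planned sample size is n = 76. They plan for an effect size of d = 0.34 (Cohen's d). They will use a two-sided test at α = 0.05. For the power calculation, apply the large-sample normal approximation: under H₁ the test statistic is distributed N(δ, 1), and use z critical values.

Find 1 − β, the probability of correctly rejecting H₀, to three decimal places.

Power ≈ 0.842

Noncentrality parameter: δ = d·√n = 0.34 × √76 = 2.9641
Two-sided α = 0.05 → critical value z_{0.025} = 1.960.
Power = Φ(δ − 1.960) + Φ(−δ − 1.960) = Φ(1.004) + Φ(-4.924) = 0.8423 + 0.0000 = 0.8423.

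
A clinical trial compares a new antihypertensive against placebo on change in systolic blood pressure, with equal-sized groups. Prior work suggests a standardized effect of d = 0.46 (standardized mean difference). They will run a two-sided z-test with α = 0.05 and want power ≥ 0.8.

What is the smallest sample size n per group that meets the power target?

Set Φ(δ − 1.960) = 0.8; then δ − 1.960 = Φ⁻¹(0.8) = 0.842, giving δ = 2.802.
(Ignoring the negligible lower-tail rejection probability gives the usual closed-form inversion.)
δ = d·√(n/2) ⇒ n = 2(δ/d)² = 2 × (2.802 / 0.46)² = 74.19.
Round up to the next whole unit.

n = 75 per group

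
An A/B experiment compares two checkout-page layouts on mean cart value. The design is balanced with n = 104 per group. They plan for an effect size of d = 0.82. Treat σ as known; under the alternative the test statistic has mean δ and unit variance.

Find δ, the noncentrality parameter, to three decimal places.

δ ≈ 5.913

The noncentrality parameter scales effect size by the design's sample-size factor: δ = d·√(n/2) = 0.82 × √(104/2) = 5.9131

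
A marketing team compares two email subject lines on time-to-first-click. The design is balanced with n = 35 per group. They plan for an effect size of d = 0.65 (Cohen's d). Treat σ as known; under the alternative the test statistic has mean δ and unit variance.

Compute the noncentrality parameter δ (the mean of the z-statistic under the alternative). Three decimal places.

The noncentrality parameter scales effect size by the design's sample-size factor: δ = d·√(n/2) = 0.65 × √(35/2) = 2.7191

δ ≈ 2.719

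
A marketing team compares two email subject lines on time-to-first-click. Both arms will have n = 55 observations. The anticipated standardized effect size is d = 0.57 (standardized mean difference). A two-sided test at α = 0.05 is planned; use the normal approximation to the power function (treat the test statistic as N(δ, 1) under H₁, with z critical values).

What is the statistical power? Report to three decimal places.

Power ≈ 0.848

Noncentrality parameter: δ = d·√(n/2) = 0.57 × √(55/2) = 2.9891
Critical value for a two-sided test at α = 0.05: z_{α/2} = 1.960.
Power = Φ(δ − 1.960) + Φ(−δ − 1.960) = Φ(1.029) + Φ(-4.949) = 0.8483 + 0.0000 = 0.8483.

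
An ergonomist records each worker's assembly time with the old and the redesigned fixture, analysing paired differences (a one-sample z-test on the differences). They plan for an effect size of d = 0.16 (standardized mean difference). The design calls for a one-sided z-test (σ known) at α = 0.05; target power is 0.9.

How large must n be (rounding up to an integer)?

n = 335

Set Φ(δ − 1.645) = 0.9; then δ − 1.645 = Φ⁻¹(0.9) = 1.282, giving δ = 2.926.
δ = d·√n ⇒ n = (δ/d)² = (2.926 / 0.16)² = 334.53.
Round up to the next whole unit.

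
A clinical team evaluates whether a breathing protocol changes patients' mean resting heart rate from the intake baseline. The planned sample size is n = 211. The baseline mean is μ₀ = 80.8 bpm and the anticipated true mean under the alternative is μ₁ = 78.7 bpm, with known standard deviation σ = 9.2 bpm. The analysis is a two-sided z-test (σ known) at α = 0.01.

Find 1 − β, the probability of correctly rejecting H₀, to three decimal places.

Standardized effect: d = |μ₁ − μ₀| / σ = |78.7 − 80.8| / 9.2 = 0.2283
Noncentrality parameter: δ = d·√n = 0.2283 × √211 = 3.3157
Critical value for a two-sided test at α = 0.01: z_{α/2} = 2.576.
Power = Φ(δ − 2.576) + Φ(−δ − 2.576) = Φ(0.740) + Φ(-5.892) = 0.7703 + 0.0000 = 0.7703.

Power ≈ 0.770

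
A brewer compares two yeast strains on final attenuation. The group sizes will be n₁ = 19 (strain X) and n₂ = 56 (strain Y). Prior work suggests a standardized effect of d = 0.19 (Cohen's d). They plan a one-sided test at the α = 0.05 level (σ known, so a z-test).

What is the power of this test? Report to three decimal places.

Power ≈ 0.176

Noncentrality parameter: λ = d / √(1/n₁ + 1/n₂) = 0.19 / √(1/19 + 1/56) = 0.7156
Critical value for a one-sided test at α = 0.05: z_α = 1.645.
Power = Φ(λ − 1.645) = Φ(-0.929) = 0.1764.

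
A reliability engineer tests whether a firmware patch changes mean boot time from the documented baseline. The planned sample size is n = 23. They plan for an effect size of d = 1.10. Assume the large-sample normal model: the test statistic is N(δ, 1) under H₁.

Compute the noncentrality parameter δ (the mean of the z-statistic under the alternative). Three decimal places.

The noncentrality parameter scales effect size by the design's sample-size factor: δ = d·√n = 1.10 × √23 = 5.2754

δ ≈ 5.275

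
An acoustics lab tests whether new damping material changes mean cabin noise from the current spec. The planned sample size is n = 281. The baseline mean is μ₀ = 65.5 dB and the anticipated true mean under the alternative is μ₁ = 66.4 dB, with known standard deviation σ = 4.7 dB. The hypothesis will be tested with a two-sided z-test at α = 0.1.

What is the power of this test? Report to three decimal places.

Power ≈ 0.941

Standardized effect: d = |μ₁ − μ₀| / σ = |66.4 − 65.5| / 4.7 = 0.1915
Noncentrality parameter: δ = d·√n = 0.1915 × √281 = 3.2099
Two-sided α = 0.1 → critical value z_{0.05} = 1.645.
Power = Φ(δ − 1.645) + Φ(−δ − 1.645) = Φ(1.565) + Φ(-4.855) = 0.9412 + 0.0000 = 0.9412.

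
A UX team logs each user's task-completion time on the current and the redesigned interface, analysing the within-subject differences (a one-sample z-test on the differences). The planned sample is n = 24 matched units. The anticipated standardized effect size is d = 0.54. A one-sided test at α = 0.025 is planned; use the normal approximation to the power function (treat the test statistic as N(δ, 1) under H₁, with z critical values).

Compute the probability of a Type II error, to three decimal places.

β ≈ 0.247

Noncentrality parameter: δ = d·√n = 0.54 × √24 = 2.6454
One-sided α = 0.025 → critical value z_{0.025} = 1.960.
Power = P(Z > 1.960 − δ) = Φ(0.685) = 0.7535.
Type II error: β = 1 − power = 1 − 0.7535 = 0.2465.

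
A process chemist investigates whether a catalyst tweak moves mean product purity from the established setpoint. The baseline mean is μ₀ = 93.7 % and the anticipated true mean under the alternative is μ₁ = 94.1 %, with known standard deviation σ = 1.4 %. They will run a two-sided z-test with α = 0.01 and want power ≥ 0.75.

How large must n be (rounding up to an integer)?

Standardized effect: d = |μ₁ − μ₀| / σ = |94.1 − 93.7| / 1.4 = 0.2857
For power 0.75 need Φ(δ − z_{0.005}) = 0.75, so δ = z_{0.005} + z_{0.25} = 2.576 + 0.674 = 3.250.
(For δ > 0 the lower-tail rejection region contributes negligibly to power, so the one-term inversion is standard.)
δ = d·√n ⇒ n = (δ/d)² = (3.250 / 0.2857)² = 129.42.
Round up to the next whole unit.

n = 130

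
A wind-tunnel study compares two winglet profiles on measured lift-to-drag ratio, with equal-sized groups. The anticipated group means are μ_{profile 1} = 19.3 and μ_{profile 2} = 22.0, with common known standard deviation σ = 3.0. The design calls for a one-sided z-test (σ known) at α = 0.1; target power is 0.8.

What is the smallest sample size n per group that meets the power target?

n = 12 per group

Standardized effect: d = |μ_{profile 1} − μ_{profile 2}| / σ = |19.3 − 22.0| / 3.0 = 0.9000
For power 0.8 need Φ(δ − z_{0.1}) = 0.8, so δ = z_{0.1} + z_{0.20} = 1.282 + 0.842 = 2.123.
δ = d·√(n/2) ⇒ n = 2(δ/d)² = 2 × (2.123 / 0.9000)² = 11.13.
Rounding up, n = 12 per group.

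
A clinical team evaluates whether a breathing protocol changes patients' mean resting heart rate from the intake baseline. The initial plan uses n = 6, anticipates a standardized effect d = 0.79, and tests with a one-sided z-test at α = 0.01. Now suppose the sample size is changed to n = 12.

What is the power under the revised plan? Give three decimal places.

Power ≈ 0.659

With n = 12: δ = d·√n = 0.79 × √12 = 2.7366. Critical value z_{0.01} = 2.326.
Revised power = Φ(δ − 2.326) = Φ(0.410) = 0.6592.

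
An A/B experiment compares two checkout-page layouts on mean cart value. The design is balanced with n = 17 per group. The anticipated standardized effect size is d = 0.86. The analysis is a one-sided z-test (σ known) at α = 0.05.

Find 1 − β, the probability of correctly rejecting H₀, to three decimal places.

Power ≈ 0.806

Noncentrality parameter: δ = d·√(n/2) = 0.86 × √(17/2) = 2.5073
One-sided α = 0.05 → critical value z_{0.05} = 1.645.
Power = P(Z > 1.645 − δ) = Φ(0.862) = 0.8058.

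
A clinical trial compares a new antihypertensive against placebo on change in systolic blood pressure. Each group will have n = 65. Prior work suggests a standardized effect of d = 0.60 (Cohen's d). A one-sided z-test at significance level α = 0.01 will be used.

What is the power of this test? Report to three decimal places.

Noncentrality parameter: λ = d·√(n/2) = 0.60 × √(65/2) = 3.4205
Critical value for a one-sided test at α = 0.01: z_α = 2.326.
Power = Φ(λ − 2.326) = Φ(1.094) = 0.8631.

Power ≈ 0.863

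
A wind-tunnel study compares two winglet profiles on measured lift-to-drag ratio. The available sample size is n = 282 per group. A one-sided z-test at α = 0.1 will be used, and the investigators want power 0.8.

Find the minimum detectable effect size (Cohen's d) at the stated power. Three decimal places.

Need Φ(δ − 1.282) = 0.8, so δ = 1.282 + 0.842 = 2.123.
δ = d·√(n/2) ⇒ d = δ/√(n/2) = 2.123/√(282/2) = 0.1788.

d ≈ 0.179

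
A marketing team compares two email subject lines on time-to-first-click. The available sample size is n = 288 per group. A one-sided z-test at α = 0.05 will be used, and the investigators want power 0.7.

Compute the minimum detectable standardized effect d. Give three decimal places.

Required noncentrality: δ = z_{0.05} + z_{0.30} = 1.645 + 0.524 = 2.169.
δ = d·√(n/2) ⇒ d = δ/√(n/2) = 2.169/√(288/2) = 0.1808.

d ≈ 0.181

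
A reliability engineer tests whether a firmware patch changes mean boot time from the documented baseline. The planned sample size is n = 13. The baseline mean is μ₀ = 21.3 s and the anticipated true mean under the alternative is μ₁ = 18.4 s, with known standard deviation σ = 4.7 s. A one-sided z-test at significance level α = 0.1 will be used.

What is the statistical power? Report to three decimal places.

Standardized effect: d = |μ₁ − μ₀| / σ = |18.4 − 21.3| / 4.7 = 0.6170
Noncentrality parameter: δ = d·√n = 0.6170 × √13 = 2.2247
Critical value for a one-sided test at α = 0.1: z_α = 1.282.
Power = P(Z > 1.282 − δ) = Φ(0.943) = 0.8272.

Power ≈ 0.827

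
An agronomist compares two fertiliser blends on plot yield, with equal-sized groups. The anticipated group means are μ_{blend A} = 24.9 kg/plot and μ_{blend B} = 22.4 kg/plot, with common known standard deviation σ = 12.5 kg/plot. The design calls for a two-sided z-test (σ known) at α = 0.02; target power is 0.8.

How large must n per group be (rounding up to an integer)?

n = 502 per group

Standardized effect: d = |μ_{blend A} − μ_{blend B}| / σ = |24.9 − 22.4| / 12.5 = 0.2000
For power 0.8 need Φ(δ − z_{0.01}) = 0.8, so δ = z_{0.01} + z_{0.20} = 2.326 + 0.842 = 3.168.
(Ignoring the negligible lower-tail rejection probability gives the usual closed-form inversion.)
δ = d·√(n/2) ⇒ n = 2(δ/d)² = 2 × (3.168 / 0.2000)² = 501.80.
Round up to the next whole unit.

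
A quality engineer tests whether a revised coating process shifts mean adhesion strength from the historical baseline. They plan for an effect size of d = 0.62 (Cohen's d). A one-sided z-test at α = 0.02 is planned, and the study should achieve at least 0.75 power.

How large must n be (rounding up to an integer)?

For power 0.75 need Φ(δ − z_{0.02}) = 0.75, so δ = z_{0.02} + z_{0.25} = 2.054 + 0.674 = 2.728.
δ = d·√n ⇒ n = (δ/d)² = (2.728 / 0.62)² = 19.36.
Rounding up, n = 20.

n = 20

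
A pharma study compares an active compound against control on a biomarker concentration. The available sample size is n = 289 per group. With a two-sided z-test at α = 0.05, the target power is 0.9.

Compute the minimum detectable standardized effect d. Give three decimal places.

Need Φ(δ − 1.960) = 0.9, so δ = 1.960 + 1.282 = 3.242.
(Lower-tail contribution to power is negligible for δ > 0.)
δ = d·√(n/2) ⇒ d = δ/√(n/2) = 3.242/√(289/2) = 0.2697.

d ≈ 0.270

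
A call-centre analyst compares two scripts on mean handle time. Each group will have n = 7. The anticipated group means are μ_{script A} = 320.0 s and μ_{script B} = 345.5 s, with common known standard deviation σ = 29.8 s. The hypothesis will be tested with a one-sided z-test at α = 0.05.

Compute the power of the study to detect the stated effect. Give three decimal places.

Power ≈ 0.482

Standardized effect: d = |μ_{script A} − μ_{script B}| / σ = |320.0 − 345.5| / 29.8 = 0.8557
Noncentrality parameter: δ = d·√(n/2) = 0.8557 × √(7/2) = 1.6009
Critical value for a one-sided test at α = 0.05: z_α = 1.645.
Power = Φ(δ − 1.645) = Φ(-0.044) = 0.4825.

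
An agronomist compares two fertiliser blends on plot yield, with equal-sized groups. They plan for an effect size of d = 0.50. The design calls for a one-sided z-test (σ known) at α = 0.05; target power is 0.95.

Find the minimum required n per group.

Set Φ(δ − 1.645) = 0.95; then δ − 1.645 = Φ⁻¹(0.95) = 1.645, giving δ = 3.290.
δ = d·√(n/2) ⇒ n = 2(δ/d)² = 2 × (3.290 / 0.50)² = 86.58.
Rounding up, n = 87 per group.

n = 87 per group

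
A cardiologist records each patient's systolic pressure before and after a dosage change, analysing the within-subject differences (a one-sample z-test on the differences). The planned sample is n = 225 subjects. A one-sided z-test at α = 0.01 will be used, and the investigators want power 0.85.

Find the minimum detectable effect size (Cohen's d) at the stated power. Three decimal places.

d ≈ 0.224

Need Φ(δ − 2.326) = 0.85, so δ = 2.326 + 1.036 = 3.363.
δ = d·√n ⇒ d = δ/√n = 3.363/√225 = 0.2242.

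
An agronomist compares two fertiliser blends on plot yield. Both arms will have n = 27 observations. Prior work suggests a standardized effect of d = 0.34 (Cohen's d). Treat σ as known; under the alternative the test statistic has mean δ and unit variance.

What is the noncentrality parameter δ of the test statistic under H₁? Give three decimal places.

δ = d·√(n/2) = 0.34 × √(27/2) = 1.2492

δ ≈ 1.249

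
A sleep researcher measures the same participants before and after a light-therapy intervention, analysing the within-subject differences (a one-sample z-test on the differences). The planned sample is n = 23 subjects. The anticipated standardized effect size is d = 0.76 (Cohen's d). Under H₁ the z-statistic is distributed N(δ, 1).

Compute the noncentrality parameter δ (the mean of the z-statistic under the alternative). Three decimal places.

δ = d·√n = 0.76 × √23 = 3.6448

δ ≈ 3.645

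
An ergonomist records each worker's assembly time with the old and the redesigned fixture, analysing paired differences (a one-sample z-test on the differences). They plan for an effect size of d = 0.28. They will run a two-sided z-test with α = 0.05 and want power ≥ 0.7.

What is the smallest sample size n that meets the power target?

n = 79

For power 0.7 need Φ(δ − z_{0.025}) = 0.7, so δ = z_{0.025} + z_{0.30} = 1.960 + 0.524 = 2.484.
(The Φ(−δ − z_{α/2}) term is vanishingly small for δ > 0 and is dropped in the standard sample-size formula.)
δ = d·√n ⇒ n = (δ/d)² = (2.484 / 0.28)² = 78.73.
Round up to the next whole unit.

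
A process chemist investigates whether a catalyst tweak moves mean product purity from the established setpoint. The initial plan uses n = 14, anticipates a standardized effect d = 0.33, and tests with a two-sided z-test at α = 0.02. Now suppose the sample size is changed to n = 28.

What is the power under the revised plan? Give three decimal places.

Power ≈ 0.281

With n = 28: δ = d·√n = 0.33 × √28 = 1.7462. Critical value z_{0.01} = 2.326.
Revised power = Φ(δ − 2.326) + Φ(−δ − 2.326) = Φ(-0.580) + Φ(-4.073) = 0.2809 + 0.0000 = 0.2809.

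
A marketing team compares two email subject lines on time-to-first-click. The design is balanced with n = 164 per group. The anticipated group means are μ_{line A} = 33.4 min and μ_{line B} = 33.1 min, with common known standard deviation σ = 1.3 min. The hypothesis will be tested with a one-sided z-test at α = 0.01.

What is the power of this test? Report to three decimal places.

Standardized effect: d = |μ_{line A} − μ_{line B}| / σ = |33.4 − 33.1| / 1.3 = 0.2308
Noncentrality parameter: δ = d·√(n/2) = 0.2308 × √(164/2) = 2.0897
Critical value for a one-sided test at α = 0.01: z_α = 2.326.
Power = Φ(δ − 2.326) = Φ(-0.237) = 0.4065.

Power ≈ 0.406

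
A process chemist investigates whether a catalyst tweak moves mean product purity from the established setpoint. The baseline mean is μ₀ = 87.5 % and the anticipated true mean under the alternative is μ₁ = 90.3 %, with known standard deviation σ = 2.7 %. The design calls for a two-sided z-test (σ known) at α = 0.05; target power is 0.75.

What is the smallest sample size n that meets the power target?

Standardized effect: d = |μ₁ − μ₀| / σ = |90.3 − 87.5| / 2.7 = 1.0370
Set Φ(δ − 1.960) = 0.75; then δ − 1.960 = Φ⁻¹(0.75) = 0.674, giving δ = 2.634.
(For δ > 0 the lower-tail rejection region contributes negligibly to power, so the one-term inversion is standard.)
δ = d·√n ⇒ n = (δ/d)² = (2.634 / 1.0370)² = 6.45.
Rounding up, n = 7.

n = 7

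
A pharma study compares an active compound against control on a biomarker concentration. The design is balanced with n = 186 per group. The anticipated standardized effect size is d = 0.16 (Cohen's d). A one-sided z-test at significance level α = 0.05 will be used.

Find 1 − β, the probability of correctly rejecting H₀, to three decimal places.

Power ≈ 0.459

Noncentrality parameter: δ = d·√(n/2) = 0.16 × √(186/2) = 1.5430
One-sided α = 0.05 → critical value z_{0.05} = 1.645.
Power = P(Z > 1.645 − δ) = Φ(-0.102) = 0.4594.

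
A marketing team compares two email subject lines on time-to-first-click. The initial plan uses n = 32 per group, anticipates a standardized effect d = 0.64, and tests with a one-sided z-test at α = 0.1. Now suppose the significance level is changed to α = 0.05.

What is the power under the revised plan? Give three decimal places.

Power ≈ 0.820

δ = d·√(n/2) = 0.64 × √(32/2) = 2.5600 (unchanged). New critical value: z_{0.05} = 1.645.
Revised power = P(Z > 1.645 − δ) = Φ(0.915) = 0.8199.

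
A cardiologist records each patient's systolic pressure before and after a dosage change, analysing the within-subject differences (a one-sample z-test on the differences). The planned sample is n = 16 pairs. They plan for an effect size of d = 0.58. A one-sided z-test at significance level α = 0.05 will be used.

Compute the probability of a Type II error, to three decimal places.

β ≈ 0.250

Noncentrality parameter: δ = d·√n = 0.58 × √16 = 2.3200
Critical value for a one-sided test at α = 0.05: z_α = 1.645.
Power = Φ(δ − 1.645) = Φ(0.675) = 0.7502.
Type II error: β = 1 − power = 1 − 0.7502 = 0.2498.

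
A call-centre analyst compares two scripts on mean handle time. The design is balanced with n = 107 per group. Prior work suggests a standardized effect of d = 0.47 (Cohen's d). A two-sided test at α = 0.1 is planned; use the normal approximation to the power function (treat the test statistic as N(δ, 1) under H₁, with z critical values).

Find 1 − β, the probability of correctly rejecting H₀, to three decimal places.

Power ≈ 0.964

Noncentrality parameter: δ = d·√(n/2) = 0.47 × √(107/2) = 3.4378
Critical value for a two-sided test at α = 0.1: z_{α/2} = 1.645.
Power = Φ(δ − 1.645) + Φ(−δ − 1.645) = Φ(1.793) + Φ(-5.083) = 0.9635 + 0.0000 = 0.9635.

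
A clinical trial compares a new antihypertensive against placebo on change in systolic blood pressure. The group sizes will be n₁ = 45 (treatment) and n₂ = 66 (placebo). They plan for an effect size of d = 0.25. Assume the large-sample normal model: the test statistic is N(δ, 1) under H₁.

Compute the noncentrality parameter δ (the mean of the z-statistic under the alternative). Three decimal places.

δ = d / √(1/n₁ + 1/n₂) = 0.25 / √(1/45 + 1/66) = 1.2932

δ ≈ 1.293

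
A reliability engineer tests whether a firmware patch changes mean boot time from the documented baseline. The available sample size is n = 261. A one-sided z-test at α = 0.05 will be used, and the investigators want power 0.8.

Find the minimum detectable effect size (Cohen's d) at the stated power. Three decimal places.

d ≈ 0.154

Required noncentrality: δ = z_{0.05} + z_{0.20} = 1.645 + 0.842 = 2.486.
δ = d·√n ⇒ d = δ/√n = 2.486/√261 = 0.1539.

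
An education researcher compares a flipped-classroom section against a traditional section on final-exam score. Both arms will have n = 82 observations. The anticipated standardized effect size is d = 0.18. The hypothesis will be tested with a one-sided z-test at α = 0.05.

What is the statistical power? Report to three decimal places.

Noncentrality parameter: δ = d·√(n/2) = 0.18 × √(82/2) = 1.1526
Critical value for a one-sided test at α = 0.05: z_α = 1.645.
Power = P(Z > 1.645 − δ) = Φ(-0.492) = 0.3113.

Power ≈ 0.311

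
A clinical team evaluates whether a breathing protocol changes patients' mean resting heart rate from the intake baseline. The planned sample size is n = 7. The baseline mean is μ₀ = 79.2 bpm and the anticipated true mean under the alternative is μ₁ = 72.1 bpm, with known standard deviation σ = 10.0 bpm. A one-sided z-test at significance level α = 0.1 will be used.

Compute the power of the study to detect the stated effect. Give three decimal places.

Power ≈ 0.725

Standardized effect: d = |μ₁ − μ₀| / σ = |72.1 − 79.2| / 10.0 = 0.7100
Noncentrality parameter: δ = d·√n = 0.7100 × √7 = 1.8785
Critical value for a one-sided test at α = 0.1: z_α = 1.282.
Power = P(Z > 1.282 − δ) = Φ(0.597) = 0.7247.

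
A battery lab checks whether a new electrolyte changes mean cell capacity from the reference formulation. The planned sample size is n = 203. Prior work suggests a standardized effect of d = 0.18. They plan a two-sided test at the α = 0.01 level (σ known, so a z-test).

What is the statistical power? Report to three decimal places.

Power ≈ 0.496

Noncentrality parameter: λ = d·√n = 0.18 × √203 = 2.5646
Critical value for a two-sided test at α = 0.01: z_{α/2} = 2.576.
Power = Φ(λ − 2.576) + Φ(−λ − 2.576) = Φ(-0.011) + Φ(-5.140) = 0.4955 + 0.0000 = 0.4955.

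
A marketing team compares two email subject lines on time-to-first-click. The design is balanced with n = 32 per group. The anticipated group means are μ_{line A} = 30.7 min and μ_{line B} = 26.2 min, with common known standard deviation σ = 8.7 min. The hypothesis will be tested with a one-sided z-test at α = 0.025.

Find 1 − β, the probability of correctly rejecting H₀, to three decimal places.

Standardized effect: d = |μ_{line A} − μ_{line B}| / σ = |30.7 − 26.2| / 8.7 = 0.5172
Noncentrality parameter: δ = d·√(n/2) = 0.5172 × √(32/2) = 2.0690
One-sided α = 0.025 → critical value z_{0.025} = 1.960.
Power = Φ(δ − 1.960) = Φ(0.109) = 0.5434.

Power ≈ 0.543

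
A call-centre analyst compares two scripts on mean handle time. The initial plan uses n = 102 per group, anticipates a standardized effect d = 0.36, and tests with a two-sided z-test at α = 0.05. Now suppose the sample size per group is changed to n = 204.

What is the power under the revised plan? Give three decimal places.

With n = 204 per group: δ = d·√(n/2) = 0.36 × √(204/2) = 3.6358. Critical value z_{0.025} = 1.960.
Revised power = Φ(δ − 1.960) + Φ(−δ − 1.960) = Φ(1.676) + Φ(-5.596) = 0.9531 + 0.0000 = 0.9531.

Power ≈ 0.953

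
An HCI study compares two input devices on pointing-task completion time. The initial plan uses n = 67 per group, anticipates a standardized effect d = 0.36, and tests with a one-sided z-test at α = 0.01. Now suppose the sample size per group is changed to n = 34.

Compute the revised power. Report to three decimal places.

Power ≈ 0.200

With n = 34 per group: δ = d·√(n/2) = 0.36 × √(34/2) = 1.4843. Critical value z_{0.01} = 2.326.
Revised power = Φ(δ − 2.326) = Φ(-0.842) = 0.1999.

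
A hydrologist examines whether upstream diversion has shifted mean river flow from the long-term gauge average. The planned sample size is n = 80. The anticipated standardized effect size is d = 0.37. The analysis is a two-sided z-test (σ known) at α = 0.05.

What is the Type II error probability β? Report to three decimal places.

Noncentrality parameter: δ = d·√n = 0.37 × √80 = 3.3094
Two-sided α = 0.05 → critical value z_{0.025} = 1.960.
Power = Φ(δ − 1.960) + Φ(−δ − 1.960) = Φ(1.349) + Φ(-5.269) = 0.9114 + 0.0000 = 0.9114.
Type II error: β = 1 − power = 1 − 0.9114 = 0.0886.

β ≈ 0.089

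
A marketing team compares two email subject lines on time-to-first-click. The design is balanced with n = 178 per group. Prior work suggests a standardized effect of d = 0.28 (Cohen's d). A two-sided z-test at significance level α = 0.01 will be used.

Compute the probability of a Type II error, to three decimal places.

Noncentrality parameter: δ = d·√(n/2) = 0.28 × √(178/2) = 2.6415
Critical value for a two-sided test at α = 0.01: z_{α/2} = 2.576.
Power = Φ(δ − 2.576) + Φ(−δ − 2.576) = Φ(0.066) + Φ(-5.217) = 0.5262 + 0.0000 = 0.5262.
Type II error: β = 1 − power = 1 − 0.5262 = 0.4738.

β ≈ 0.474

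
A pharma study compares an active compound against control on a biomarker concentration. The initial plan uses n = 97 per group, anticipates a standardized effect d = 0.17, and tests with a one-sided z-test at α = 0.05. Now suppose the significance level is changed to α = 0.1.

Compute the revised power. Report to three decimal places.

δ = d·√(n/2) = 0.17 × √(97/2) = 1.1839 (unchanged). New critical value: z_{0.1} = 1.282.
Revised power = Φ(δ − 1.282) = Φ(-0.098) = 0.4611.

Power ≈ 0.461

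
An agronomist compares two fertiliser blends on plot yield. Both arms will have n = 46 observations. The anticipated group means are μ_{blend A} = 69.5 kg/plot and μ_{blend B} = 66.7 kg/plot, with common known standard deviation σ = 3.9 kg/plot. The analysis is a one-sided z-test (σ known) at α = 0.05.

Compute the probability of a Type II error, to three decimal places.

Standardized effect: d = |μ_{blend A} − μ_{blend B}| / σ = |69.5 − 66.7| / 3.9 = 0.7179
Noncentrality parameter: δ = d·√(n/2) = 0.7179 × √(46/2) = 3.4432
One-sided α = 0.05 → critical value z_{0.05} = 1.645.
Power = P(Z > 1.645 − δ) = Φ(1.798) = 0.9639.
Type II error: β = 1 − power = 1 − 0.9639 = 0.0361.

β ≈ 0.036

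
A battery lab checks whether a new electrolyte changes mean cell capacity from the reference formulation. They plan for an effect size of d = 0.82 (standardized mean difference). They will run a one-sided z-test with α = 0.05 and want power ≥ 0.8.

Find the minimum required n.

n = 10

Set Φ(δ − 1.645) = 0.8; then δ − 1.645 = Φ⁻¹(0.8) = 0.842, giving δ = 2.486.
δ = d·√n ⇒ n = (δ/d)² = (2.486 / 0.82)² = 9.19.
Round up to the next whole unit.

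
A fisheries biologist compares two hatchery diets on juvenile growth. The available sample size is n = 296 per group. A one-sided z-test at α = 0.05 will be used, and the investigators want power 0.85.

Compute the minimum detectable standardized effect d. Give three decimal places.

Required noncentrality: δ = z_{0.05} + z_{0.15} = 1.645 + 1.036 = 2.681.
δ = d·√(n/2) ⇒ d = δ/√(n/2) = 2.681/√(296/2) = 0.2204.

d ≈ 0.220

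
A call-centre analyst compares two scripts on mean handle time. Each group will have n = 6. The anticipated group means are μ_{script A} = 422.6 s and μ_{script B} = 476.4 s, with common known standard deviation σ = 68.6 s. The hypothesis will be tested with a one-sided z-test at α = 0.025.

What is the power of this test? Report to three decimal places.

Power ≈ 0.274

Standardized effect: d = |μ_{script A} − μ_{script B}| / σ = |422.6 − 476.4| / 68.6 = 0.7843
Noncentrality parameter: δ = d·√(n/2) = 0.7843 × √(6/2) = 1.3584
One-sided α = 0.025 → critical value z_{0.025} = 1.960.
Power = P(Z > 1.960 − δ) = Φ(-0.602) = 0.2737.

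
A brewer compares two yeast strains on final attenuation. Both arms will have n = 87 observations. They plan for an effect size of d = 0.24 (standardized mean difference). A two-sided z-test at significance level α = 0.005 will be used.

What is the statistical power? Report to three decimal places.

Power ≈ 0.110

Noncentrality parameter: δ = d·√(n/2) = 0.24 × √(87/2) = 1.5829
Two-sided α = 0.005 → critical value z_{0.0025} = 2.807.
Power = Φ(δ − 2.807) + Φ(−δ − 2.807) = Φ(-1.224) + Φ(-4.390) = 0.1105 + 0.0000 = 0.1105.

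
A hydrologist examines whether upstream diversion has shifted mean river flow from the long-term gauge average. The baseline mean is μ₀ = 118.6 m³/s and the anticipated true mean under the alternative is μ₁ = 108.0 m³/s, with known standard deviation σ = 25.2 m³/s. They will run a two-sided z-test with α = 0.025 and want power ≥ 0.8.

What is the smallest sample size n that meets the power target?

Standardized effect: d = |μ₁ − μ₀| / σ = |108.0 − 118.6| / 25.2 = 0.4206
For power 0.8 need Φ(δ − z_{0.0125}) = 0.8, so δ = z_{0.0125} + z_{0.20} = 2.241 + 0.842 = 3.083.
(The Φ(−δ − z_{α/2}) term is vanishingly small for δ > 0 and is dropped in the standard sample-size formula.)
δ = d·√n ⇒ n = (δ/d)² = (3.083 / 0.4206)² = 53.72.
Round up to the next whole unit.

n = 54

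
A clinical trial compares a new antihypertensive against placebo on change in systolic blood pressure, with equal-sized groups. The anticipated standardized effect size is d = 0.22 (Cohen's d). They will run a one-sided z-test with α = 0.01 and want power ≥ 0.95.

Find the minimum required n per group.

Set Φ(δ − 2.326) = 0.95; then δ − 2.326 = Φ⁻¹(0.95) = 1.645, giving δ = 3.971.
δ = d·√(n/2) ⇒ n = 2(δ/d)² = 2 × (3.971 / 0.22)² = 651.67.
Rounding up, n = 652 per group.

n = 652 per group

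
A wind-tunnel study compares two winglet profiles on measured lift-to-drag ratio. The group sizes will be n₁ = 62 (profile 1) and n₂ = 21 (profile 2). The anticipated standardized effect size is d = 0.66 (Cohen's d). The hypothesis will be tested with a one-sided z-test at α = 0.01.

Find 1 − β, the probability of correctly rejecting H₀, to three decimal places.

Power ≈ 0.613

Noncentrality parameter: λ = d / √(1/n₁ + 1/n₂) = 0.66 / √(1/62 + 1/21) = 2.6140
Critical value for a one-sided test at α = 0.01: z_α = 2.326.
Power = P(Z > 2.326 − λ) = Φ(0.288) = 0.6132.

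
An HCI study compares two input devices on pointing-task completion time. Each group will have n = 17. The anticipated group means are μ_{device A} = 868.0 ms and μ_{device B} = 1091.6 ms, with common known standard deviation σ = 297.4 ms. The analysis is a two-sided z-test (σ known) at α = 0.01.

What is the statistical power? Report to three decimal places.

Power ≈ 0.351

Standardized effect: d = |μ_{device A} − μ_{device B}| / σ = |868.0 − 1091.6| / 297.4 = 0.7518
Noncentrality parameter: δ = d·√(n/2) = 0.7518 × √(17/2) = 2.1920
Critical value for a two-sided test at α = 0.01: z_{α/2} = 2.576.
Power = Φ(δ − 2.576) + Φ(−δ − 2.576) = Φ(-0.384) + Φ(-4.768) = 0.3506 + 0.0000 = 0.3506.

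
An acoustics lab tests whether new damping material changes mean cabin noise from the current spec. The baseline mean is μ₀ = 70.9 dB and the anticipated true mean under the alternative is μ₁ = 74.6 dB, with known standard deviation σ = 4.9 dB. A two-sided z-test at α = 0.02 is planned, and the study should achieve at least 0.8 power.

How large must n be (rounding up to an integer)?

n = 18

Standardized effect: d = |μ₁ − μ₀| / σ = |74.6 − 70.9| / 4.9 = 0.7551
For power 0.8 need Φ(δ − z_{0.01}) = 0.8, so δ = z_{0.01} + z_{0.20} = 2.326 + 0.842 = 3.168.
(Ignoring the negligible lower-tail rejection probability gives the usual closed-form inversion.)
δ = d·√n ⇒ n = (δ/d)² = (3.168 / 0.7551)² = 17.60.
Round up to the next whole unit.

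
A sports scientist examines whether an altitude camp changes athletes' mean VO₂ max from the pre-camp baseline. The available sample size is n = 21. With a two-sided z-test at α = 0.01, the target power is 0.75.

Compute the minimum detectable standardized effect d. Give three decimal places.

Need Φ(δ − 2.576) = 0.75, so δ = 2.576 + 0.674 = 3.250.
(Lower-tail contribution to power is negligible for δ > 0.)
δ = d·√n ⇒ d = δ/√n = 3.250/√21 = 0.7093.

d ≈ 0.709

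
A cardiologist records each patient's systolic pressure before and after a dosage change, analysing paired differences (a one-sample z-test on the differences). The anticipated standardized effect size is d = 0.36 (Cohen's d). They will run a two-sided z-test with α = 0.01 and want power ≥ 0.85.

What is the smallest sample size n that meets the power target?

n = 101

Set Φ(δ − 2.576) = 0.85; then δ − 2.576 = Φ⁻¹(0.85) = 1.036, giving δ = 3.612.
(The Φ(−δ − z_{α/2}) term is vanishingly small for δ > 0 and is dropped in the standard sample-size formula.)
δ = d·√n ⇒ n = (δ/d)² = (3.612 / 0.36)² = 100.68.
Rounding up, n = 101.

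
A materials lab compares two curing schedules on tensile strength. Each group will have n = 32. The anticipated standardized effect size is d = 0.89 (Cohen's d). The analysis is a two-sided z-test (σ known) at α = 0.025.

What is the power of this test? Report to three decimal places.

Power ≈ 0.906

Noncentrality parameter: δ = d·√(n/2) = 0.89 × √(32/2) = 3.5600
Critical value for a two-sided test at α = 0.025: z_{α/2} = 2.241.
Power = Φ(δ − 2.241) + Φ(−δ − 2.241) = Φ(1.319) + Φ(-5.801) = 0.9063 + 0.0000 = 0.9063.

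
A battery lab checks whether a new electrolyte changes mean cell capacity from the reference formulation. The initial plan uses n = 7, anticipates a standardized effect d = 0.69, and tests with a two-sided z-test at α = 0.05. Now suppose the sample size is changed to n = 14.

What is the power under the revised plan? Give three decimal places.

Power ≈ 0.733

With n = 14: δ = d·√n = 0.69 × √14 = 2.5817. Critical value z_{0.025} = 1.960.
Revised power = Φ(δ − 1.960) + Φ(−δ − 1.960) = Φ(0.622) + Φ(-4.542) = 0.7330 + 0.0000 = 0.7330.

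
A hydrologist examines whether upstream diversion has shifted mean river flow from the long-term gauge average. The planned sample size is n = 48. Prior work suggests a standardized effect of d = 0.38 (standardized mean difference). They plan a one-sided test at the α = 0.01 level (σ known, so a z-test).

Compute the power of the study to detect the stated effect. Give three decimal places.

Noncentrality parameter: λ = d·√n = 0.38 × √48 = 2.6327
One-sided α = 0.01 → critical value z_{0.01} = 2.326.
Power = Φ(λ − 2.326) = Φ(0.306) = 0.6203.

Power ≈ 0.620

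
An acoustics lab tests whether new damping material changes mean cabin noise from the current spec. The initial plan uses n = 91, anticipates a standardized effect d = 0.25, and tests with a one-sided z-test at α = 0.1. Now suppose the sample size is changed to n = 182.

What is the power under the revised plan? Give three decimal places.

With n = 182: δ = d·√n = 0.25 × √182 = 3.3727. Critical value z_{0.1} = 1.282.
Revised power = Φ(δ − 1.282) = Φ(2.091) = 0.9817.

Power ≈ 0.982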